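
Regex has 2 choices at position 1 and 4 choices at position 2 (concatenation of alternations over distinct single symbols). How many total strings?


First group: 2 alternatives
Second group: 4 alternatives
Concatenation: each choice from group 1 pairs with each from group 2
Total = 2 x 4 = 8

8


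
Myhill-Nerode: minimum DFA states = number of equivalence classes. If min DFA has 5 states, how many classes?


Myhill-Nerode theorem:
Number of equivalence classes = number of states in minimal DFA
Minimal DFA states = 5
Therefore equivalence classes = 5

5


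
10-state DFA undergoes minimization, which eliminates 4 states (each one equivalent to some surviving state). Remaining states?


Original DFA: 10 states
Redundant states removed: 4
Minimized states = original - removed
= 10 - 4
= 6

6


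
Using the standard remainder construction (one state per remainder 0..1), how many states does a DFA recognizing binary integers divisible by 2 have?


Divisibility by 2 is tracked via the remainder mod 2: 0, 1, ..., 1
The construction assigns one state to each remainder
Number of remainders = 2

2


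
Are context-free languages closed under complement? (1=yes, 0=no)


CFL closure properties:
  Closed under: union, concatenation, Kleene star
  NOT closed under: intersection, complement
Operation 'complement' is in not-closed list -> No (not closed)

0


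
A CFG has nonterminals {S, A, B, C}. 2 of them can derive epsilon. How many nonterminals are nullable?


Nonterminals: {S, A, B, C}
A nonterminal is nullable if it can derive epsilon
Counting nullable nonterminals: 2
Total nullable = 2

2


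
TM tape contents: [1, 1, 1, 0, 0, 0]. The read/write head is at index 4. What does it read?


Tape: [1, 1, 1, 0, 0, 0]
Positions: 0 1 2 3 4 5
Values:    1 1 1 0 0 0
Head at position 4
tape[4] = 0

0


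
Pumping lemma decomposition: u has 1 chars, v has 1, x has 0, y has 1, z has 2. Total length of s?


|s| = |u| + |v| + |x| + |y| + |z|
= 1 + 1 + 0 + 1 + 2
= 2 + 0 + 3
= 2 + 3
= 5

5


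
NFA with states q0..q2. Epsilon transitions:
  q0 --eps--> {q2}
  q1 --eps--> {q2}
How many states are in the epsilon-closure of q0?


Starting from q0
Initialize closure = {q0}
Follow epsilon from q0 -> add q2
Final closure: {q0, q2}
Size = 2

2


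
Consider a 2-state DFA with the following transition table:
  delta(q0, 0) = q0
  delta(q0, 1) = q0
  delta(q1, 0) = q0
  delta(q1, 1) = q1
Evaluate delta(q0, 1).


Looking up transition function:
delta(q0, 1) in the table
Row: q0, Column: 1
Result: q0

q0


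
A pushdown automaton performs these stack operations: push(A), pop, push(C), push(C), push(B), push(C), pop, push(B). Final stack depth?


Tracing stack operations:
  push(A) -> stack = [A], depth=1
  pop -> removed A, stack = [], depth=0
  push(C) -> stack = [C], depth=1
  push(C) -> stack = [C,C], depth=2
  push(B) -> stack = [C,C,B], depth=3
  push(C) -> stack = [C,C,B,C], depth=4
  pop -> removed C, stack = [C,C,B], depth=3
  push(B) -> stack = [C,C,B,B], depth=4
Final depth = 4

4


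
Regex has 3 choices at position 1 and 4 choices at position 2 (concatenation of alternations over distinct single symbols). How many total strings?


First group: 3 alternatives
Second group: 4 alternatives
Concatenation: each choice from group 1 pairs with each from group 2
Total = 3 x 4 = 12

12


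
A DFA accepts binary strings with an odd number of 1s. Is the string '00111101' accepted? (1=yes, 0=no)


DFA has 2 states: q_even (start, accept=no) and q_odd
Processing string '00111101' character by character:
  Position 0: read '0', 1-count=0 -> q_even (no change)
  Position 1: read '0', 1-count=0 -> q_even (no change)
  Position 2: read '1', 1-count=1 -> q_odd
  Position 3: read '1', 1-count=2 -> q_even
  Position 4: read '1', 1-count=3 -> q_odd
  Position 5: read '1', 1-count=4 -> q_even
  Position 6: read '0', 1-count=4 -> q_even (no change)
  Position 7: read '1', 1-count=5 -> q_odd
Final state: q_odd, total 1s = 5 (odd); the DFA requires an odd count -> accept

1


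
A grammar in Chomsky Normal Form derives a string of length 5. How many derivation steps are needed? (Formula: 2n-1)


Chomsky Normal Form derivation:
String length n = 5
Each step either:
  - Splits a nonterminal into two (n-1 such steps)
  - Converts a nonterminal to terminal (n such steps)
Total = (n-1) + n = 2n - 1
= 2(5) - 1
= 10 - 1
= 9

9


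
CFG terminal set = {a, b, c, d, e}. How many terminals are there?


Terminal symbols: a, b, c, d, e
Counting each: a (#1), b (#2), c (#3), d (#4), e (#5)
Total = 5

5


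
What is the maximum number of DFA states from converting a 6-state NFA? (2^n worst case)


NFA has 6 states
Subset construction: each DFA state = subset of NFA states
Maximum subsets = 2^6
2^6 = 64

64


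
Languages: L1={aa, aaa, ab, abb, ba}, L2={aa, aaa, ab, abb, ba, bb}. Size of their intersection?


L1 = {aa, aaa, ab, abb, ba}
L2 = {aa, aaa, ab, abb, ba, bb}
Checking each string in L1 against L2:
  'aa': in L2? Yes
  'aaa': in L2? Yes
  'ab': in L2? Yes
  'abb': in L2? Yes
  'ba': in L2? Yes
Intersection = {aa, aaa, ab, abb, ba}
|L1 ∩ L2| = 5

5


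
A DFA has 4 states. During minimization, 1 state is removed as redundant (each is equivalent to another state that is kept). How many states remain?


Original DFA: 4 states
Redundant states removed: 1
Minimized states = original - removed
= 4 - 1
= 3

3


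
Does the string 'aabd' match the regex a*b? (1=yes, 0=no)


Pattern: a*b
String: 'aabd'
Pattern requires: zero or more 'a's followed by exactly one 'b'
Found 2 leading 'a's
Remaining: 'bd'
Remaining is not 'b' -> no match
Result: 0

0


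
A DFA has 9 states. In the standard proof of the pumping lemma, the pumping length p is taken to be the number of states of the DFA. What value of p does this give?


Pumping lemma for regular languages (standard proof):
Take p = |Q|, the number of DFA states.
Any string of length >= |Q| passes through |Q|+1 states while reading its first |Q| symbols,
so by pigeonhole some state repeats, giving the loop that can be pumped.
Here |Q| = 9
Therefore the proof uses p = 9

9


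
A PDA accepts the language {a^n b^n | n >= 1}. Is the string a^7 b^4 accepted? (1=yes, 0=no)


Language requires equal numbers of a's and b's
PDA pushes for each 'a', pops for each 'b'
Number of a's = 7
Number of b's = 4
7 != 4 -> Reject

0


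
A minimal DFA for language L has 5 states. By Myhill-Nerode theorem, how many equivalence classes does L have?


Myhill-Nerode theorem:
Number of equivalence classes = number of states in minimal DFA
Minimal DFA states = 5
Therefore equivalence classes = 5

5


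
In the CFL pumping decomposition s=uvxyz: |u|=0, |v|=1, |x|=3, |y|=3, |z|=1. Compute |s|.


|s| = |u| + |v| + |x| + |y| + |z|
= 0 + 1 + 3 + 3 + 1
= 1 + 3 + 4
= 4 + 4
= 8

8


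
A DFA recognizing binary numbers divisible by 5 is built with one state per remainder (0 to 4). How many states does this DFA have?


Divisibility by 5 is tracked via the remainder mod 5: 0, 1, ..., 4
The construction assigns one state to each remainder
Number of remainders = 5

5


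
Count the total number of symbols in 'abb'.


String: 'abb'
Counting characters:
  'a' appears 1 time(s)
  'b' appears 2 time(s)
Total length = 1 + 2 = 3

3


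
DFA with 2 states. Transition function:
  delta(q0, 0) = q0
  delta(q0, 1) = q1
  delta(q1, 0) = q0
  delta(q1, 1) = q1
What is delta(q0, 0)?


Looking up transition function:
delta(q0, 0) in the table
Row: q0, Column: 0
Result: q0

q0


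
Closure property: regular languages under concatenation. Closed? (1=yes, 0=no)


Regular languages are closed under:
- Union (DFA product construction)
- Intersection (DFA product construction)
- Complement (swap accept/reject states)
- Concatenation (NFA construction)
- Kleene star (NFA construction)
concatenation is in this list
Therefore: closed

1


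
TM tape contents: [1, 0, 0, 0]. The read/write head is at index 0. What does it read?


Tape: [1, 0, 0, 0]
Positions: 0 1 2 3
Values:    1 0 0 0
Head at position 0
tape[0] = 1

1


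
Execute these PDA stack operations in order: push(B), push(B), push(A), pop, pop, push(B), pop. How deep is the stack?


Tracing stack operations:
  push(B) -> stack = [B], depth=1
  push(B) -> stack = [B,B], depth=2
  push(A) -> stack = [B,B,A], depth=3
  pop -> removed A, stack = [B,B], depth=2
  pop -> removed B, stack = [B], depth=1
  push(B) -> stack = [B,B], depth=2
  pop -> removed B, stack = [B], depth=1
Final depth = 1

1


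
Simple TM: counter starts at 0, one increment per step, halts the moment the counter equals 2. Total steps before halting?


Counter starts at 0. Counting sequence:
  Step 1: counter = 1
  Step 2: counter = 2
Counter reached 2 -> halt
Total steps = 2

2


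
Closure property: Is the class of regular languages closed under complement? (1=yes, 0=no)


Regular languages are closed under all standard operations:
- Union: Yes (product construction)
- Intersection: Yes (product construction)
- Complement: Yes (swap accept/reject)
- Concatenation: Yes (NFA construction)
Operation: complement -> Closed

1


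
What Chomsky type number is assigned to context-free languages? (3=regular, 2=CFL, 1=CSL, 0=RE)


Chomsky hierarchy levels:
  Type 3: Regular (DFA/NFA/regex)
  Type 2: Context-free (PDA)
  Type 1: Context-sensitive
  Type 0: Recursively enumerable (TM)
'context-free' corresponds to Type 2

2


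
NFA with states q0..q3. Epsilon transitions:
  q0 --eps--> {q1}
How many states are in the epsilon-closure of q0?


Starting from q0
Initialize closure = {q0}
Follow epsilon from q0 -> add q1
Final closure: {q0, q1}
Size = 2

2


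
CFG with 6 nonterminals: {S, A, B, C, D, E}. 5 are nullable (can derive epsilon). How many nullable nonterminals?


Nonterminals: {S, A, B, C, D, E}
A nonterminal is nullable if it can derive epsilon
Counting nullable nonterminals: 5
Total nullable = 5

5


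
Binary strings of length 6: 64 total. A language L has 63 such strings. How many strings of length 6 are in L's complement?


Alphabet: {0,1}
String length: 6
Total strings of length 6 = 2^6 = 64
Strings in L = 63
Complement = total - |L|
= 64 - 63
= 1

1


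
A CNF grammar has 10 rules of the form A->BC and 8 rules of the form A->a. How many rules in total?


CNF allows two rule forms:
  A -> BC (binary): 10 rules
  A -> a (terminal): 8 rules
Total = 10 + 8 = 18

18


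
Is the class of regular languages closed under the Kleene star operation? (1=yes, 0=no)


Regular languages are closed under:
- Union (DFA product construction)
- Intersection (DFA product construction)
- Complement (swap accept/reject states)
- Concatenation (NFA construction)
- Kleene star (NFA construction)
Kleene star is in this list
Therefore: closed

1


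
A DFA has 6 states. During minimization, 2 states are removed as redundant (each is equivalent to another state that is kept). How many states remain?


Original DFA: 6 states
Redundant states removed: 2
Minimized states = original - removed
= 6 - 2
= 4

4


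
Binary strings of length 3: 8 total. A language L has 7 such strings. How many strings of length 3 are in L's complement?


Alphabet: {0,1}
String length: 3
Total strings of length 3 = 2^3 = 8
Strings in L = 7
Complement = total - |L|
= 8 - 7
= 1

1


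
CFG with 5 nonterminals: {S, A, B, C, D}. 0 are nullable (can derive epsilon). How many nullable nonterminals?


Nonterminals: {S, A, B, C, D}
A nonterminal is nullable if it can derive epsilon
Counting nullable nonterminals: 0
Total nullable = 0

0


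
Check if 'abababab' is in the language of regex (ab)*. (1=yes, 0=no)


Pattern: (ab)*
String: 'abababab'
Pattern requires: zero or more repetitions of 'ab'
Pairs: ['ab', 'ab', 'ab', 'ab']
All pairs are 'ab'? Yes
Result: 1

1


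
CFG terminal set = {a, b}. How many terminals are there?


Terminal symbols: a, b
Counting each: a (#1), b (#2)
Total = 2

2


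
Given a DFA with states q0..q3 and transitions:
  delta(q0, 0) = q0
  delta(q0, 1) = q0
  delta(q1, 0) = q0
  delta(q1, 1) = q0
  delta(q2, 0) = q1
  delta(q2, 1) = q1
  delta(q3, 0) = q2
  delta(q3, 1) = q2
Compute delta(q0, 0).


Looking up transition function:
delta(q0, 0) in the table
Row: q0, Column: 0
Result: q0

q0


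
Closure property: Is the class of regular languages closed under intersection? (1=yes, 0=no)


Regular languages are closed under all standard operations:
- Union: Yes (product construction)
- Intersection: Yes (product construction)
- Complement: Yes (swap accept/reject)
- Concatenation: Yes (NFA construction)
Operation: intersection -> Closed

1


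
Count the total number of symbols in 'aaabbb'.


String: 'aaabbb'
Counting characters:
  'a' appears 3 time(s)
  'b' appears 3 time(s)
Total length = 3 + 3 = 6

6


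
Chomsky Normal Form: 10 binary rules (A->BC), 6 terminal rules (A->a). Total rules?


CNF allows two rule forms:
  A -> BC (binary): 10 rules
  A -> a (terminal): 6 rules
Total = 10 + 6 = 16

16


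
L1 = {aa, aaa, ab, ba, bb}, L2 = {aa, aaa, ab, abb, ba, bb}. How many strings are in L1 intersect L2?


L1 = {aa, aaa, ab, ba, bb}
L2 = {aa, aaa, ab, abb, ba, bb}
Checking each string in L1 against L2:
  'aa': in L2? Yes
  'aaa': in L2? Yes
  'ab': in L2? Yes
  'ba': in L2? Yes
  'bb': in L2? Yes
Intersection = {aa, aaa, ab, ba, bb}
|L1 ∩ L2| = 5

5


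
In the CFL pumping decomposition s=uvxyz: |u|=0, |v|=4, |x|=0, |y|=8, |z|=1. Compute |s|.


|s| = |u| + |v| + |x| + |y| + |z|
= 0 + 4 + 0 + 8 + 1
= 4 + 0 + 9
= 4 + 9
= 13

13


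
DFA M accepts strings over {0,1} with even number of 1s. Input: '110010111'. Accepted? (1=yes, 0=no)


DFA has 2 states: q_even (start, accept=yes) and q_odd
Processing string '110010111' character by character:
  Position 0: read '1', 1-count=1 -> q_odd
  Position 1: read '1', 1-count=2 -> q_even
  Position 2: read '0', 1-count=2 -> q_even (no change)
  Position 3: read '0', 1-count=2 -> q_even (no change)
  Position 4: read '1', 1-count=3 -> q_odd
  Position 5: read '0', 1-count=3 -> q_odd (no change)
  Position 6: read '1', 1-count=4 -> q_even
  Position 7: read '1', 1-count=5 -> q_odd
  Position 8: read '1', 1-count=6 -> q_even
Final state: q_even, total 1s = 6 (even); the DFA requires an even count -> accept

1


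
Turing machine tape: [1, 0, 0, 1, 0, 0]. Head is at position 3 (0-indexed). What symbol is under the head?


Tape: [1, 0, 0, 1, 0, 0]
Positions: 0 1 2 3 4 5
Values:    1 0 0 1 0 0
Head at position 3
tape[3] = 1

1


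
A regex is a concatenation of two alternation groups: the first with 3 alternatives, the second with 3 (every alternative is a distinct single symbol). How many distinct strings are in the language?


First group: 3 alternatives
Second group: 3 alternatives
Concatenation: each choice from group 1 pairs with each from group 2
Total = 3 x 3 = 9

9


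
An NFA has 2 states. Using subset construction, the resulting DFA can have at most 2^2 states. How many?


NFA has 2 states
Subset construction: each DFA state = subset of NFA states
Maximum subsets = 2^2
2^2 = 4

4


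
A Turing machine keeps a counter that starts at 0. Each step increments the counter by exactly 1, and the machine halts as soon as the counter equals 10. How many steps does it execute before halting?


Counter starts at 0. Counting sequence:
  Step 1: counter = 1
  Step 2: counter = 2
  Step 3: counter = 3
  Step 4: counter = 4
  Step 5: counter = 5
  Step 6: counter = 6
  ...
  Step 10: counter = 10
Counter reached 10 -> halt
Total steps = 10

10


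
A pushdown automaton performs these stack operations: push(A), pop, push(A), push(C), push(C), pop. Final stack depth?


Tracing stack operations:
  push(A) -> stack = [A], depth=1
  pop -> removed A, stack = [], depth=0
  push(A) -> stack = [A], depth=1
  push(C) -> stack = [A,C], depth=2
  push(C) -> stack = [A,C,C], depth=3
  pop -> removed C, stack = [A,C], depth=2
Final depth = 2

2


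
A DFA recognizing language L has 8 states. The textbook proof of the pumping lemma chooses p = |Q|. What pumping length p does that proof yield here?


Pumping lemma for regular languages (standard proof):
Take p = |Q|, the number of DFA states.
Any string of length >= |Q| passes through |Q|+1 states while reading its first |Q| symbols,
so by pigeonhole some state repeats, giving the loop that can be pumped.
Here |Q| = 8
Therefore the proof uses p = 8

8


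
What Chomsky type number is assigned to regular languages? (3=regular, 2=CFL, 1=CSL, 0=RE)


Chomsky hierarchy levels:
  Type 3: Regular (DFA/NFA/regex)
  Type 2: Context-free (PDA)
  Type 1: Context-sensitive
  Type 0: Recursively enumerable (TM)
'regular' corresponds to Type 3

3


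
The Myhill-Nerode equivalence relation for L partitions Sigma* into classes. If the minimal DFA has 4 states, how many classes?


Myhill-Nerode theorem:
Number of equivalence classes = number of states in minimal DFA
Minimal DFA states = 4
Therefore equivalence classes = 4

4


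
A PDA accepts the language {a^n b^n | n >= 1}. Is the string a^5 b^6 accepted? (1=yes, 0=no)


Language requires equal numbers of a's and b's
PDA pushes for each 'a', pops for each 'b'
Number of a's = 5
Number of b's = 6
5 != 6 -> Reject

0


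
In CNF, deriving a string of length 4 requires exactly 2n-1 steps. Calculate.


Chomsky Normal Form derivation:
String length n = 4
Each step either:
  - Splits a nonterminal into two (n-1 such steps)
  - Converts a nonterminal to terminal (n such steps)
Total = (n-1) + n = 2n - 1
= 2(4) - 1
= 8 - 1
= 7

7


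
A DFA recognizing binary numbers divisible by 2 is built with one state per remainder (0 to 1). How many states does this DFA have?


Divisibility by 2 is tracked via the remainder mod 2: 0, 1, ..., 1
The construction assigns one state to each remainder
Number of remainders = 2

2


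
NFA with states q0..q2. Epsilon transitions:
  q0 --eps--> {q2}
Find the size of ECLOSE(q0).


Starting from q0
Initialize closure = {q0}
Follow epsilon from q0 -> add q2
Final closure: {q0, q2}
Size = 2

2


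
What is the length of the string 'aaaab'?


String: 'aaaab'
Counting characters:
  'a' appears 4 time(s)
  'b' appears 1 time(s)
Total length = 4 + 1 = 5

5


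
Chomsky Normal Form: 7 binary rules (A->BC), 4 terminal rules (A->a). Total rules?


CNF allows two rule forms:
  A -> BC (binary): 7 rules
  A -> a (terminal): 4 rules
Total = 7 + 4 = 11

11


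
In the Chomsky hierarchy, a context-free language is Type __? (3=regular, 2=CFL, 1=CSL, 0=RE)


Chomsky hierarchy levels:
  Type 3: Regular (DFA/NFA/regex)
  Type 2: Context-free (PDA)
  Type 1: Context-sensitive
  Type 0: Recursively enumerable (TM)
'context-free' corresponds to Type 2

2


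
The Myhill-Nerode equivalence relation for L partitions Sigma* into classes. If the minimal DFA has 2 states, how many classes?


Myhill-Nerode theorem:
Number of equivalence classes = number of states in minimal DFA
Minimal DFA states = 2
Therefore equivalence classes = 2

2


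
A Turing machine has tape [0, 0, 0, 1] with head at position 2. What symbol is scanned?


Tape: [0, 0, 0, 1]
Positions: 0 1 2 3
Values:    0 0 0 1
Head at position 2
tape[2] = 0

0


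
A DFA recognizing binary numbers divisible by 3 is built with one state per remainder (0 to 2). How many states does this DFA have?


Divisibility by 3 is tracked via the remainder mod 3: 0, 1, ..., 2
The construction assigns one state to each remainder
Number of remainders = 3

3


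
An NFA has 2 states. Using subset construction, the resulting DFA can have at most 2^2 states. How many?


NFA has 2 states
Subset construction: each DFA state = subset of NFA states
Maximum subsets = 2^2
2^2 = 4

4


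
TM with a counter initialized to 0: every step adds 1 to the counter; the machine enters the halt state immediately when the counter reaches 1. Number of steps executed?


Counter starts at 0. Counting sequence:
  Step 1: counter = 1
Counter reached 1 -> halt
Total steps = 1

1


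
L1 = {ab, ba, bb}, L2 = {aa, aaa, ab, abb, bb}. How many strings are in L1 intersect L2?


L1 = {ab, ba, bb}
L2 = {aa, aaa, ab, abb, bb}
Checking each string in L1 against L2:
  'ab': in L2? Yes
  'ba': in L2? No
  'bb': in L2? Yes
Intersection = {ab, bb}
|L1 ∩ L2| = 2

2


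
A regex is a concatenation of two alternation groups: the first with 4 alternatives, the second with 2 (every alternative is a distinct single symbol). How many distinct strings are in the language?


First group: 4 alternatives
Second group: 2 alternatives
Concatenation: each choice from group 1 pairs with each from group 2
Total = 4 x 2 = 8

8


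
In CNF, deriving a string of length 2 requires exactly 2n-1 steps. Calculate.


Chomsky Normal Form derivation:
String length n = 2
Each step either:
  - Splits a nonterminal into two (n-1 such steps)
  - Converts a nonterminal to terminal (n such steps)
Total = (n-1) + n = 2n - 1
= 2(2) - 1
= 4 - 1
= 3

3


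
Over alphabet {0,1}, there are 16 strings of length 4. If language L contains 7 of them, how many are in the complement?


Alphabet: {0,1}
String length: 4
Total strings of length 4 = 2^4 = 16
Strings in L = 7
Complement = total - |L|
= 16 - 7
= 9

9


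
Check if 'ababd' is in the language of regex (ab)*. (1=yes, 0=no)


Pattern: (ab)*
String: 'ababd'
Pattern requires: zero or more repetitions of 'ab'
Length 5 is odd -> cannot be (ab)* -> no match
Result: 0

0


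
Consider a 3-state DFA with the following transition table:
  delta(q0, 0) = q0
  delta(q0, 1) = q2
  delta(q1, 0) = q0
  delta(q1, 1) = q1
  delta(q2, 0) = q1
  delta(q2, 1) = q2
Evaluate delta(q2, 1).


Looking up transition function:
delta(q2, 1) in the table
Row: q2, Column: 1
Result: q2

q2


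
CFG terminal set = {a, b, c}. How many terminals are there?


Terminal symbols: a, b, c
Counting each: a (#1), b (#2), c (#3)
Total = 3

3


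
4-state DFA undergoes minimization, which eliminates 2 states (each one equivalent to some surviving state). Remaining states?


Original DFA: 4 states
Redundant states removed: 2
Minimized states = original - removed
= 4 - 2
= 2

2


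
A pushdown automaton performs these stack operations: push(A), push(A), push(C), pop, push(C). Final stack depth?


Tracing stack operations:
  push(A) -> stack = [A], depth=1
  push(A) -> stack = [A,A], depth=2
  push(C) -> stack = [A,A,C], depth=3
  pop -> removed C, stack = [A,A], depth=2
  push(C) -> stack = [A,A,C], depth=3
Final depth = 3

3


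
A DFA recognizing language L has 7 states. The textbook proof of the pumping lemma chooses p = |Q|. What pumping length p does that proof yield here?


Pumping lemma for regular languages (standard proof):
Take p = |Q|, the number of DFA states.
Any string of length >= |Q| passes through |Q|+1 states while reading its first |Q| symbols,
so by pigeonhole some state repeats, giving the loop that can be pumped.
Here |Q| = 7
Therefore the proof uses p = 7

7


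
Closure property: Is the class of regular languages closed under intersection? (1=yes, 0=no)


Regular languages are closed under all standard operations:
- Union: Yes (product construction)
- Intersection: Yes (product construction)
- Complement: Yes (swap accept/reject)
- Concatenation: Yes (NFA construction)
Operation: intersection -> Closed

1


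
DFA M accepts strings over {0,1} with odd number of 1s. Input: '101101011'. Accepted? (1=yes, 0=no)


DFA has 2 states: q_even (start, accept=no) and q_odd
Processing string '101101011' character by character:
  Position 0: read '1', 1-count=1 -> q_odd
  Position 1: read '0', 1-count=1 -> q_odd (no change)
  Position 2: read '1', 1-count=2 -> q_even
  Position 3: read '1', 1-count=3 -> q_odd
  Position 4: read '0', 1-count=3 -> q_odd (no change)
  Position 5: read '1', 1-count=4 -> q_even
  Position 6: read '0', 1-count=4 -> q_even (no change)
  Position 7: read '1', 1-count=5 -> q_odd
  Position 8: read '1', 1-count=6 -> q_even
Final state: q_even, total 1s = 6 (even); the DFA requires an odd count -> reject

0


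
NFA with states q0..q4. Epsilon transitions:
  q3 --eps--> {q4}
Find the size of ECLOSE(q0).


Starting from q0
Initialize closure = {q0}
q0 has no outgoing epsilon transitions -> nothing to add
Final closure: {q0}
Size = 1

1


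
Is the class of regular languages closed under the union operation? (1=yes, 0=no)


Regular languages are closed under:
- Union (DFA product construction)
- Intersection (DFA product construction)
- Complement (swap accept/reject states)
- Concatenation (NFA construction)
- Kleene star (NFA construction)
union is in this list
Therefore: closed

1


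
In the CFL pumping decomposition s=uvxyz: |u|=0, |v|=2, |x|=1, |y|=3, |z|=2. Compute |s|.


|s| = |u| + |v| + |x| + |y| + |z|
= 0 + 2 + 1 + 3 + 2
= 2 + 1 + 5
= 3 + 5
= 8

8


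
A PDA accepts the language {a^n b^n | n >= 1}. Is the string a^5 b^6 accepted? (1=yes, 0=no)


Language requires equal numbers of a's and b's
PDA pushes for each 'a', pops for each 'b'
Number of a's = 5
Number of b's = 6
5 != 6 -> Reject

0


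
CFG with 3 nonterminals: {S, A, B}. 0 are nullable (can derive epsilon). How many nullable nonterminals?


Nonterminals: {S, A, B}
A nonterminal is nullable if it can derive epsilon
Counting nullable nonterminals: 0
Total nullable = 0

0


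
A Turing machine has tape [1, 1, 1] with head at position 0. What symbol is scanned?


Tape: [1, 1, 1]
Positions: 0 1 2
Values:    1 1 1
Head at position 0
tape[0] = 1

1


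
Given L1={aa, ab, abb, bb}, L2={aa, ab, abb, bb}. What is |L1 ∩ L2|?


L1 = {aa, ab, abb, bb}
L2 = {aa, ab, abb, bb}
Checking each string in L1 against L2:
  'aa': in L2? Yes
  'ab': in L2? Yes
  'abb': in L2? Yes
  'bb': in L2? Yes
Intersection = {aa, ab, abb, bb}
|L1 ∩ L2| = 4

4


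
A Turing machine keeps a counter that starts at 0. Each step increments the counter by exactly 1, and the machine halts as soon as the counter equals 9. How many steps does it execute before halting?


Counter starts at 0. Counting sequence:
  Step 1: counter = 1
  Step 2: counter = 2
  Step 3: counter = 3
  Step 4: counter = 4
  Step 5: counter = 5
  Step 6: counter = 6
  ...
  Step 9: counter = 9
Counter reached 9 -> halt
Total steps = 9

9


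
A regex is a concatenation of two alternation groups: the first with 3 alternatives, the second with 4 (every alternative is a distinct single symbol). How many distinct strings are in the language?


First group: 3 alternatives
Second group: 4 alternatives
Concatenation: each choice from group 1 pairs with each from group 2
Total = 3 x 4 = 12

12


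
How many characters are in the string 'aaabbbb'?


String: 'aaabbbb'
Counting characters:
  'a' appears 3 time(s)
  'b' appears 4 time(s)
Total length = 3 + 4 = 7

7


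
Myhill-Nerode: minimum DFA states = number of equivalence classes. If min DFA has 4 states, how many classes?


Myhill-Nerode theorem:
Number of equivalence classes = number of states in minimal DFA
Minimal DFA states = 4
Therefore equivalence classes = 4

4


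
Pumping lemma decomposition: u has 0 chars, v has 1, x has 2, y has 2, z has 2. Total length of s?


|s| = |u| + |v| + |x| + |y| + |z|
= 0 + 1 + 2 + 2 + 2
= 1 + 2 + 4
= 3 + 4
= 7

7


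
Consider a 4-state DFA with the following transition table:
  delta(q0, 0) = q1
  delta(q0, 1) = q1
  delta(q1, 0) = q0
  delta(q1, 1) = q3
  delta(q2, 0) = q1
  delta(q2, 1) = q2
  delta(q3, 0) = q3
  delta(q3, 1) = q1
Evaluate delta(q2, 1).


Looking up transition function:
delta(q2, 1) in the table
Row: q2, Column: 1
Result: q2

q2


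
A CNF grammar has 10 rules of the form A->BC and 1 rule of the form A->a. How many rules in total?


CNF allows two rule forms:
  A -> BC (binary): 10 rules
  A -> a (terminal): 1 rule
Total = 10 + 1 = 11

11


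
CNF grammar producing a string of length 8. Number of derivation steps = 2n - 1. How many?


Chomsky Normal Form derivation:
String length n = 8
Each step either:
  - Splits a nonterminal into two (n-1 such steps)
  - Converts a nonterminal to terminal (n such steps)
Total = (n-1) + n = 2n - 1
= 2(8) - 1
= 16 - 1
= 15

15


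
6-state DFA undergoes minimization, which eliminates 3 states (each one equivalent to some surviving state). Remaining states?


Original DFA: 6 states
Redundant states removed: 3
Minimized states = original - removed
= 6 - 3
= 3

3


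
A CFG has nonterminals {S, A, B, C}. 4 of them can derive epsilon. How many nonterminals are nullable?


Nonterminals: {S, A, B, C}
A nonterminal is nullable if it can derive epsilon
Counting nullable nonterminals: 4
Total nullable = 4

4


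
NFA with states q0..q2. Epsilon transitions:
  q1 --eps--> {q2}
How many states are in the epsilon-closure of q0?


Starting from q0
Initialize closure = {q0}
q0 has no outgoing epsilon transitions -> nothing to add
Final closure: {q0}
Size = 1

1


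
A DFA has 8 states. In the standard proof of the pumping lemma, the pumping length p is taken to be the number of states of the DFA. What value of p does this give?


Pumping lemma for regular languages (standard proof):
Take p = |Q|, the number of DFA states.
Any string of length >= |Q| passes through |Q|+1 states while reading its first |Q| symbols,
so by pigeonhole some state repeats, giving the loop that can be pumped.
Here |Q| = 8
Therefore the proof uses p = 8

8


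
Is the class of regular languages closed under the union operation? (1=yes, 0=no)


Regular languages are closed under:
- Union (DFA product construction)
- Intersection (DFA product construction)
- Complement (swap accept/reject states)
- Concatenation (NFA construction)
- Kleene star (NFA construction)
union is in this list
Therefore: closed

1


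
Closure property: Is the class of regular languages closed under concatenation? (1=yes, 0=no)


Regular languages are closed under all standard operations:
- Union: Yes (product construction)
- Intersection: Yes (product construction)
- Complement: Yes (swap accept/reject)
- Concatenation: Yes (NFA construction)
Operation: concatenation -> Closed

1


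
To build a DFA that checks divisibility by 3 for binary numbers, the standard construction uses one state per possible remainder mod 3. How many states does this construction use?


Divisibility by 3 is tracked via the remainder mod 3: 0, 1, ..., 2
The construction assigns one state to each remainder
Number of remainders = 3

3


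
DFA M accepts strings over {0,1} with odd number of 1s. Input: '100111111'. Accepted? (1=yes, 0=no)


DFA has 2 states: q_even (start, accept=no) and q_odd
Processing string '100111111' character by character:
  Position 0: read '1', 1-count=1 -> q_odd
  Position 1: read '0', 1-count=1 -> q_odd (no change)
  Position 2: read '0', 1-count=1 -> q_odd (no change)
  Position 3: read '1', 1-count=2 -> q_even
  Position 4: read '1', 1-count=3 -> q_odd
  Position 5: read '1', 1-count=4 -> q_even
  Position 6: read '1', 1-count=5 -> q_odd
  Position 7: read '1', 1-count=6 -> q_even
  Position 8: read '1', 1-count=7 -> q_odd
Final state: q_odd, total 1s = 7 (odd); the DFA requires an odd count -> accept

1


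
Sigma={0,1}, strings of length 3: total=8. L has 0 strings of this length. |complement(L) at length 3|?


Alphabet: {0,1}
String length: 3
Total strings of length 3 = 2^3 = 8
Strings in L = 0
Complement = total - |L|
= 8 - 0
= 8

8


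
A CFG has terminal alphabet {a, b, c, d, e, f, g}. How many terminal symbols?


Terminal symbols: a, b, c, d, e, f, g
Counting each: a (#1), b (#2), c (#3), d (#4), e (#5), f (#6), g (#7)
Total = 7

7


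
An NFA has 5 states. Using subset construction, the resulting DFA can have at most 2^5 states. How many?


NFA has 5 states
Subset construction: each DFA state = subset of NFA states
Maximum subsets = 2^5
2^5 = 32

32


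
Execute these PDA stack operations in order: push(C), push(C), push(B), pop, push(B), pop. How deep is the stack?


Tracing stack operations:
  push(C) -> stack = [C], depth=1
  push(C) -> stack = [C,C], depth=2
  push(B) -> stack = [C,C,B], depth=3
  pop -> removed B, stack = [C,C], depth=2
  push(B) -> stack = [C,C,B], depth=3
  pop -> removed B, stack = [C,C], depth=2
Final depth = 2

2


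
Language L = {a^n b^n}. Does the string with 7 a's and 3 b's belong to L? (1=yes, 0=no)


Language requires equal numbers of a's and b's
PDA pushes for each 'a', pops for each 'b'
Number of a's = 7
Number of b's = 3
7 != 3 -> Reject

0


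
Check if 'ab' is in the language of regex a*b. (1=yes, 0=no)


Pattern: a*b
String: 'ab'
Pattern requires: zero or more 'a's followed by exactly one 'b'
Found 1 leading 'a's
Remaining: 'b'
Remaining is exactly 'b' -> match
Result: 1

1


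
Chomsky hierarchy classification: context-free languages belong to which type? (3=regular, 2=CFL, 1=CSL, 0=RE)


Chomsky hierarchy levels:
  Type 3: Regular (DFA/NFA/regex)
  Type 2: Context-free (PDA)
  Type 1: Context-sensitive
  Type 0: Recursively enumerable (TM)
'context-free' corresponds to Type 2

2


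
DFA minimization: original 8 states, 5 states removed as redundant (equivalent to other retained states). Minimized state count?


Original DFA: 8 states
Redundant states removed: 5
Minimized states = original - removed
= 8 - 5
= 3

3


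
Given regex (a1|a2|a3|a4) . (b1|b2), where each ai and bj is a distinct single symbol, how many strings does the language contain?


First group: 4 alternatives
Second group: 2 alternatives
Concatenation: each choice from group 1 pairs with each from group 2
Total = 4 x 2 = 8

8


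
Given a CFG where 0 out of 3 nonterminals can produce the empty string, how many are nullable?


Nonterminals: {S, A, B}
A nonterminal is nullable if it can derive epsilon
Counting nullable nonterminals: 0
Total nullable = 0

0


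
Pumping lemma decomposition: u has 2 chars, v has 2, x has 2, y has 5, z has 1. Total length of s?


|s| = |u| + |v| + |x| + |y| + |z|
= 2 + 2 + 2 + 5 + 1
= 4 + 2 + 6
= 6 + 6
= 12

12


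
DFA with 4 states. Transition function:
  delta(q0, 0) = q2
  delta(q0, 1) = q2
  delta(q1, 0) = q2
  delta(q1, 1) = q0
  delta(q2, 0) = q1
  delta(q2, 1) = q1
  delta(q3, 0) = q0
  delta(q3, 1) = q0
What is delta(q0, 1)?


Looking up transition function:
delta(q0, 1) in the table
Row: q0, Column: 1
Result: q2

q2


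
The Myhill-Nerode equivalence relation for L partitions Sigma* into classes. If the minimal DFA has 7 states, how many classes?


Myhill-Nerode theorem:
Number of equivalence classes = number of states in minimal DFA
Minimal DFA states = 7
Therefore equivalence classes = 7

7


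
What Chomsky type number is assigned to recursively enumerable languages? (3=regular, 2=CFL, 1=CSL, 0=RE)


Chomsky hierarchy levels:
  Type 3: Regular (DFA/NFA/regex)
  Type 2: Context-free (PDA)
  Type 1: Context-sensitive
  Type 0: Recursively enumerable (TM)
'recursively enumerable' corresponds to Type 0

0


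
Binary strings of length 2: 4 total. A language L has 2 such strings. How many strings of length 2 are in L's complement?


Alphabet: {0,1}
String length: 2
Total strings of length 2 = 2^2 = 4
Strings in L = 2
Complement = total - |L|
= 4 - 2
= 2

2


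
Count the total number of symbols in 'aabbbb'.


String: 'aabbbb'
Counting characters:
  'a' appears 2 time(s)
  'b' appears 4 time(s)
Total length = 2 + 4 = 6

6


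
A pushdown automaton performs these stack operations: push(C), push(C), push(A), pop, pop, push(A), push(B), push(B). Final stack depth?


Tracing stack operations:
  push(C) -> stack = [C], depth=1
  push(C) -> stack = [C,C], depth=2
  push(A) -> stack = [C,C,A], depth=3
  pop -> removed A, stack = [C,C], depth=2
  pop -> removed C, stack = [C], depth=1
  push(A) -> stack = [C,A], depth=2
  push(B) -> stack = [C,A,B], depth=3
  push(B) -> stack = [C,A,B,B], depth=4
Final depth = 4

4


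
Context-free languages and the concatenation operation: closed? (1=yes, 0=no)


CFL closure properties:
  Closed under: union, concatenation, Kleene star
  NOT closed under: intersection, complement
Operation 'concatenation' is in closed list -> Yes (closed)

1


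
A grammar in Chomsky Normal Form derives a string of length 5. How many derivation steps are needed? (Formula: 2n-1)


Chomsky Normal Form derivation:
String length n = 5
Each step either:
  - Splits a nonterminal into two (n-1 such steps)
  - Converts a nonterminal to terminal (n such steps)
Total = (n-1) + n = 2n - 1
= 2(5) - 1
= 10 - 1
= 9

9


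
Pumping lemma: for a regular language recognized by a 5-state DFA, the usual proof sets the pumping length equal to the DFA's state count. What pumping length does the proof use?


Pumping lemma for regular languages (standard proof):
Take p = |Q|, the number of DFA states.
Any string of length >= |Q| passes through |Q|+1 states while reading its first |Q| symbols,
so by pigeonhole some state repeats, giving the loop that can be pumped.
Here |Q| = 5
Therefore the proof uses p = 5

5


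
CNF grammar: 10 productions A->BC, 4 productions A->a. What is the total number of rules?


CNF allows two rule forms:
  A -> BC (binary): 10 rules
  A -> a (terminal): 4 rules
Total = 10 + 4 = 14

14


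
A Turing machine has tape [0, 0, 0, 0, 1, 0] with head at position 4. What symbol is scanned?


Tape: [0, 0, 0, 0, 1, 0]
Positions: 0 1 2 3 4 5
Values:    0 0 0 0 1 0
Head at position 4
tape[4] = 1

1


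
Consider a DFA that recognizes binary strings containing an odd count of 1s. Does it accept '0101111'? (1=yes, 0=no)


DFA has 2 states: q_even (start, accept=no) and q_odd
Processing string '0101111' character by character:
  Position 0: read '0', 1-count=0 -> q_even (no change)
  Position 1: read '1', 1-count=1 -> q_odd
  Position 2: read '0', 1-count=1 -> q_odd (no change)
  Position 3: read '1', 1-count=2 -> q_even
  Position 4: read '1', 1-count=3 -> q_odd
  Position 5: read '1', 1-count=4 -> q_even
  Position 6: read '1', 1-count=5 -> q_odd
Final state: q_odd, total 1s = 5 (odd); the DFA requires an odd count -> accept

1


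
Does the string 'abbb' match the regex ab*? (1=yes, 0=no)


Pattern: ab*
String: 'abbb'
Pattern requires: exactly one 'a' followed by zero or more 'b's
First char is 'a' -> OK
Rest 'bbb': all b's? Yes
Result: 1

1


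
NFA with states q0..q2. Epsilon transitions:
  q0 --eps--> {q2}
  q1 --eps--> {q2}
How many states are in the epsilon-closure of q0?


Starting from q0
Initialize closure = {q0}
Follow epsilon from q0 -> add q2
Final closure: {q0, q2}
Size = 2

2


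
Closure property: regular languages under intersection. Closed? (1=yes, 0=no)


Regular languages are closed under:
- Union (DFA product construction)
- Intersection (DFA product construction)
- Complement (swap accept/reject states)
- Concatenation (NFA construction)
- Kleene star (NFA construction)
intersection is in this list
Therefore: closed

1


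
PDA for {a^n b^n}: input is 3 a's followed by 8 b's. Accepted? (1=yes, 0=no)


Language requires equal numbers of a's and b's
PDA pushes for each 'a', pops for each 'b'
Number of a's = 3
Number of b's = 8
3 != 8 -> Reject

0


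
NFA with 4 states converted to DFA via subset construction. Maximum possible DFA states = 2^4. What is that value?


NFA has 4 states
Subset construction: each DFA state = subset of NFA states
Maximum subsets = 2^4
2^4 = 16

16


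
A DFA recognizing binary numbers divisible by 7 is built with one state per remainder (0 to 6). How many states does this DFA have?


Divisibility by 7 is tracked via the remainder mod 7: 0, 1, ..., 6
The construction assigns one state to each remainder
Number of remainders = 7

7


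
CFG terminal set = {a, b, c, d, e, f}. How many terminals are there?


Terminal symbols: a, b, c, d, e, f
Counting each: a (#1), b (#2), c (#3), d (#4), e (#5), f (#6)
Total = 6

6
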